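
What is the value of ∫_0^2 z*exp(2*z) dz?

Integrate by parts once (u = z, dv = exp(2*z) dz).
An antiderivative is F(z) = (2*z - 1)*exp(2*z)/4.
Then F(2) - F(0) = (3*exp(4)/4) - (-1/4) = 1/4 + 3*exp(4)/4.

1/4 + 3*exp(4)/4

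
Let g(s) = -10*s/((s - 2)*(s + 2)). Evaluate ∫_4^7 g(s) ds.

-5*log(5) - 5*log(3) + 10*log(2)

Factor the denominator: s**2 - 4 = (s + 2)(s - 2).
Partial fractions: -10*s/((s - 2)*(s + 2)) = -5/(s + 2) - 5/(s - 2).
An antiderivative is F(s) = -5*log(s - 2) - 5*log(s + 2).
Then F(7) - F(4) = (-10*log(3) - 5*log(5)) - (-10*log(2) - 5*log(3)) = -5*log(5) - 5*log(3) + 10*log(2).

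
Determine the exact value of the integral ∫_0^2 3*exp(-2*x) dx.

3/2 - 3*exp(-4)/2

An antiderivative is F(x) = -3*exp(-2*x)/2.
Then F(2) - F(0) = (-3*exp(-4)/2) - (-3/2) = 3/2 - 3*exp(-4)/2.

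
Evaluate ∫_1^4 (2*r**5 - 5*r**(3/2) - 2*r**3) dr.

By the power rule, an antiderivative is F(r) = r**6/3 - 2*r**(5/2) - r**4/2.
Then F(4) - F(1) = (3520/3) - (-13/6) = 2351/2.

2351/2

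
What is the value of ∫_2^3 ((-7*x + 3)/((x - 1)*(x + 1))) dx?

-12*log(2) + 5*log(3)

Factor the denominator: x**2 - 1 = (x + 1)(x - 1).
Partial fractions: (-7*x + 3)/((x - 1)*(x + 1)) = -5/(x + 1) - 2/(x - 1).
An antiderivative is F(x) = -2*log(x - 1) - 5*log(x + 1).
Then F(3) - F(2) = (-12*log(2)) - (-5*log(3)) = -12*log(2) + 5*log(3).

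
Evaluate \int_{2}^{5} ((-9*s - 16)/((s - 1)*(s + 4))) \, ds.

-4*log(3) - 6*log(2)

Factor the denominator: s**2 + 3*s - 4 = (s + 4)(s - 1).
Partial fractions: (-9*s - 16)/((s - 1)*(s + 4)) = -4/(s + 4) - 5/(s - 1).
An antiderivative is F(s) = -5*log(s - 1) - 4*log(s + 4).
Then F(5) - F(2) = (-8*log(3) - 10*log(2)) - (-4*log(3) - 4*log(2)) = -4*log(3) - 6*log(2).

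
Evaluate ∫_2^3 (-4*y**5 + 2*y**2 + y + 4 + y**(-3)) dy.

-30535/72

By the power rule, an antiderivative is F(y) = -2*y**6/3 + 2*y**3/3 + y**2/2 + 4*y - 1/(2*y**2).
Then F(3) - F(2) = (-4064/9) - (-659/24) = -30535/72.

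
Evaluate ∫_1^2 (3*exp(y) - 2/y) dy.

-3*exp(1) - log(4) + 3*exp(2)

An antiderivative is F(y) = 3*exp(y) - 2*log(y).
Then F(2) - F(1) = (-log(4) + 3*exp(2)) - (3*exp(1)) = -3*exp(1) - log(4) + 3*exp(2).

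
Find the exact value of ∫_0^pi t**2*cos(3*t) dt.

-2*pi/9

Integrate by parts twice (u = t^2, dv = cos(3*t) dt).
An antiderivative is F(t) = t**2*sin(3*t)/3 + 2*t*cos(3*t)/9 - 2*sin(3*t)/27.
Then F(pi) - F(0) = (-2*pi/9) - (0) = -2*pi/9.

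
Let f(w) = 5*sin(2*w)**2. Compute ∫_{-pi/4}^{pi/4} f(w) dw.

5*pi/4

Use the identity sin^2(2*w) = (1 - cos(4*w))/2.
An antiderivative is F(w) = 5*w/2 - 5*sin(4*w)/8.
Then F(pi/4) - F(-pi/4) = (5*pi/8) - (-5*pi/8) = 5*pi/4.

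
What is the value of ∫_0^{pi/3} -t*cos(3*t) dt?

Integrate by parts once (u = t, dv = -cos(3*t) dt).
An antiderivative is F(t) = -t*sin(3*t)/3 - cos(3*t)/9.
Then F(pi/3) - F(0) = (1/9) - (-1/9) = 2/9.

2/9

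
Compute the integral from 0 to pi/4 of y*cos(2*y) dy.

Integrate by parts once (u = y, dv = cos(2*y) dy).
An antiderivative is F(y) = y*sin(2*y)/2 + cos(2*y)/4.
Then F(pi/4) - F(0) = (pi/8) - (1/4) = -1/4 + pi/8.

-1/4 + pi/8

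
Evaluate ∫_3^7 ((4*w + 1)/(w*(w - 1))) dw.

-log(7) + 6*log(3)

Factor the denominator: w**2 - w = w(w - 1).
Partial fractions: (4*w + 1)/(w*(w - 1)) = -1/w + 5/(w - 1).
An antiderivative is F(w) = -log(w) + 5*log(w - 1).
Then F(7) - F(3) = (-log(7) + 5*log(2) + 5*log(3)) - (log(32/3)) = -log(7) + 6*log(3).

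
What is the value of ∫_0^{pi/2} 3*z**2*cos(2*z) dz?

-3*pi/4

Integrate by parts twice (u = z^2, dv = 3*cos(2*z) dz).
An antiderivative is F(z) = 3*z**2*sin(2*z)/2 + 3*z*cos(2*z)/2 - 3*sin(2*z)/4.
Then F(pi/2) - F(0) = (-3*pi/4) - (0) = -3*pi/4.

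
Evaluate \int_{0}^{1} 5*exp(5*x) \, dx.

-1 + exp(5)

Let u = 5*x, so du = 5 dx. When x = 0, u = 0; when x = 1, u = 5.
The integral becomes ∫ exp(u) du from 0 to 5, with antiderivative exp(u).
Back in x: F(x) = exp(5*x).
Then F(1) - F(0) = (exp(5)) - (1) = -1 + exp(5).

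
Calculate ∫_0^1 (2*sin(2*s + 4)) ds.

-cos(6) + cos(4)

Let u = 2*s + 4, so du = 2 ds. When s = 0, u = 4; when s = 1, u = 6.
The integral becomes ∫ sin(u) du from 4 to 6, with antiderivative -cos(u).
Back in s: F(s) = -cos(2*s + 4).
Then F(1) - F(0) = (-cos(6)) - (-cos(4)) = -cos(6) + cos(4).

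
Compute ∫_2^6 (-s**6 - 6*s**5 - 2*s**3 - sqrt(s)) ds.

By the power rule, an antiderivative is F(s) = -s**7/7 - s**6 - s**4/2 - 2*s**(3/2)/3.
Then F(6) - F(2) = (-611064/7 - 4*sqrt(6)) - (-632/7 - 4*sqrt(2)/3) = -610432/7 - 4*sqrt(6) + 4*sqrt(2)/3.

-610432/7 - 4*sqrt(6) + 4*sqrt(2)/3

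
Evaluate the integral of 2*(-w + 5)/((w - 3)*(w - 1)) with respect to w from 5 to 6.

-4*log(5) + 2*log(3) + 6*log(2)

Factor the denominator: w**2 - 4*w + 3 = (w - 1)(w - 3).
Partial fractions: 2*(-w + 5)/((w - 3)*(w - 1)) = -4/(w - 1) + 2/(w - 3).
An antiderivative is F(w) = 2*log(w - 3) - 4*log(w - 1).
Then F(6) - F(5) = (-4*log(5) + 2*log(3)) - (-log(64)) = -4*log(5) + 2*log(3) + 6*log(2).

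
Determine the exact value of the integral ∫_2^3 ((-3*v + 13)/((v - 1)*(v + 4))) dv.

-5*log(7) + 7*log(2) + 5*log(3)

Factor the denominator: v**2 + 3*v - 4 = (v + 4)(v - 1).
Partial fractions: (-3*v + 13)/((v - 1)*(v + 4)) = -5/(v + 4) + 2/(v - 1).
An antiderivative is F(v) = 2*log(v - 1) - 5*log(v + 4).
Then F(3) - F(2) = (-5*log(7) + 2*log(2)) - (-5*log(3) - 5*log(2)) = -5*log(7) + 7*log(2) + 5*log(3).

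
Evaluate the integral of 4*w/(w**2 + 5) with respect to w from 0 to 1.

Let u = w**2 + 5, so du = 2*w dw. When w = 0, u = 5; when w = 1, u = 6.
The integral becomes 2·∫ 1/u du from 5 to 6, with antiderivative 2*log(u).
Back in w: F(w) = 2*log(w**2 + 5).
Then F(1) - F(0) = (log(36)) - (log(25)) = log(36/25).

log(36/25)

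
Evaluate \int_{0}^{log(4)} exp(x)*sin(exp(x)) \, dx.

cos(1) - cos(4)

Let u = exp(x), so du = exp(x) dx. When x = 0, u = 1; when x = log(4), u = 4.
The integral becomes ∫ sin(u) du from 1 to 4, with antiderivative -cos(u).
Back in x: F(x) = -cos(exp(x)).
Then F(log(4)) - F(0) = (-cos(4)) - (-cos(1)) = cos(1) - cos(4).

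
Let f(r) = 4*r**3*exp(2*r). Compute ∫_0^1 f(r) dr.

Integrate by parts 3 times (u = r^3, dv = 4*exp(2*r) dr).
An antiderivative is F(r) = (4*r**3 - 6*r**2 + 6*r - 3)*exp(2*r)/2.
Then F(1) - F(0) = (exp(2)/2) - (-3/2) = 3/2 + exp(2)/2.

3/2 + exp(2)/2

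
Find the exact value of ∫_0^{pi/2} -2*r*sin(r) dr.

-2

Integrate by parts once (u = r, dv = -2*sin(r) dr).
An antiderivative is F(r) = 2*r*cos(r) - 2*sin(r).
Then F(pi/2) - F(0) = (-2) - (0) = -2.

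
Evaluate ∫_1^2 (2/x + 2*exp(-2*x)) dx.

-exp(-4) + exp(-2) + 2*log(2)

An antiderivative is F(x) = 2*log(x) - exp(-2*x).
Then F(2) - F(1) = (-exp(-4) + 2*log(2)) - (-exp(-2)) = -exp(-4) + exp(-2) + 2*log(2).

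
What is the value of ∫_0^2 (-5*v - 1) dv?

By the power rule, an antiderivative is F(v) = -5*v**2/2 - v.
Then F(2) - F(0) = (-12) - (0) = -12.

-12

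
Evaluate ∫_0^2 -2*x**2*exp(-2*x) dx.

(13 - exp(4))*exp(-4)/2

Integrate by parts twice (u = x^2, dv = -2*exp(-2*x) dx).
An antiderivative is F(x) = (2*x**2 + 2*x + 1)*exp(-2*x)/2.
Then F(2) - F(0) = (13*exp(-4)/2) - (1/2) = (13 - exp(4))*exp(-4)/2.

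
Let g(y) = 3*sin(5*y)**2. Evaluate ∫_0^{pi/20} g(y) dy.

Use the identity sin^2(5*y) = (1 - cos(10*y))/2.
An antiderivative is F(y) = 3*y/2 - 3*sin(10*y)/20.
Then F(pi/20) - F(0) = (-3/20 + 3*pi/40) - (0) = -3/20 + 3*pi/40.

-3/20 + 3*pi/40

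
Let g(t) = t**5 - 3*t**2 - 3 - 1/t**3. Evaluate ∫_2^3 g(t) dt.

6391/72

By the power rule, an antiderivative is F(t) = t**6/6 - t**3 - 3*t + 1/(2*t**2).
Then F(3) - F(2) = (770/9) - (-77/24) = 6391/72.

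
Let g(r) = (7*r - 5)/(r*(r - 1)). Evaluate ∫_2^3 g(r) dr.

Factor the denominator: r**2 - r = r(r - 1).
Partial fractions: (7*r - 5)/(r*(r - 1)) = 5/r + 2/(r - 1).
An antiderivative is F(r) = 5*log(r) + 2*log(r - 1).
Then F(3) - F(2) = (2*log(2) + 5*log(3)) - (log(32)) = -3*log(2) + 5*log(3).

-3*log(2) + 5*log(3)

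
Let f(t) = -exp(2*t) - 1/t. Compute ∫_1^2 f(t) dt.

-exp(4)/2 - log(2) + exp(2)/2

An antiderivative is F(t) = -exp(2*t)/2 - log(t).
Then F(2) - F(1) = (-exp(4)/2 - log(2)) - (-exp(2)/2) = -exp(4)/2 - log(2) + exp(2)/2.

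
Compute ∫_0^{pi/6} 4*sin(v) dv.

An antiderivative is F(v) = -4*cos(v).
Then F(pi/6) - F(0) = (-2*sqrt(3)) - (-4) = 4 - 2*sqrt(3).

4 - 2*sqrt(3)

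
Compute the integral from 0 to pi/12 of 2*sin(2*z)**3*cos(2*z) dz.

1/64

Let u = sin(2*z), so du = 2*cos(2*z) dz. When z = 0, u = 0; when z = pi/12, u = 1/2.
The integral becomes ∫ u**3 du from 0 to 1/2, with antiderivative u**4/4.
Back in z: F(z) = sin(2*z)**4/4.
Then F(pi/12) - F(0) = (1/64) - (0) = 1/64.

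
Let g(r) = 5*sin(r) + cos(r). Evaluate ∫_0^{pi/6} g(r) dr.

11/2 - 5*sqrt(3)/2

An antiderivative is F(r) = sin(r) - 5*cos(r).
Then F(pi/6) - F(0) = (1/2 - 5*sqrt(3)/2) - (-5) = 11/2 - 5*sqrt(3)/2.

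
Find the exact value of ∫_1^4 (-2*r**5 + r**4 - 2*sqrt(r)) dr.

-17546/15

By the power rule, an antiderivative is F(r) = -r**6/3 + r**5/5 - 4*r**(3/2)/3.
Then F(4) - F(1) = (-5856/5) - (-22/15) = -17546/15.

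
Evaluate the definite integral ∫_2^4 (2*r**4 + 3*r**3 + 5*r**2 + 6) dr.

By the power rule, an antiderivative is F(r) = 2*r**5/5 + 3*r**4/4 + 5*r**3/3 + 6*r.
Then F(4) - F(2) = (10984/15) - (752/15) = 10232/15.

10232/15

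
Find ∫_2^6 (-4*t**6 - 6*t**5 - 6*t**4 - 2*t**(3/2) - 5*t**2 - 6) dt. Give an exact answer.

By the power rule, an antiderivative is F(t) = -4*t**7/7 - t**6 - 4*t**(5/2)/5 - 6*t**5/5 - 5*t**3/3 - 6*t.
Then F(6) - F(2) = (-7572132/35 - 144*sqrt(6)/5) - (-21092/105 - 16*sqrt(2)/5) = -22695304/105 - 144*sqrt(6)/5 + 16*sqrt(2)/5.

-22695304/105 - 144*sqrt(6)/5 + 16*sqrt(2)/5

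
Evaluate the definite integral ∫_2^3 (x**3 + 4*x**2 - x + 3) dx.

505/12

By the power rule, an antiderivative is F(x) = x**4/4 + 4*x**3/3 - x**2/2 + 3*x.
Then F(3) - F(2) = (243/4) - (56/3) = 505/12.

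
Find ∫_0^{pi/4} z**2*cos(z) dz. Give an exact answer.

sqrt(2)*(-32 + pi**2 + 8*pi)/32

Integrate by parts twice (u = z^2, dv = cos(z) dz).
An antiderivative is F(z) = z**2*sin(z) + 2*z*cos(z) - 2*sin(z).
Then F(pi/4) - F(0) = (sqrt(2)*(-32 + pi**2 + 8*pi)/32) - (0) = sqrt(2)*(-32 + pi**2 + 8*pi)/32.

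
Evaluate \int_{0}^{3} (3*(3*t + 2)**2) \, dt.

Let u = 3*t + 2, so du = 3 dt. When t = 0, u = 2; when t = 3, u = 11.
The integral becomes ∫ u**2 du from 2 to 11, with antiderivative u**3/3.
Back in t: F(t) = (3*t + 2)**3/3.
Then F(3) - F(0) = (1331/3) - (8/3) = 441.

441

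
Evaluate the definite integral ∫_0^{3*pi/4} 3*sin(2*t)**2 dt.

9*pi/8

Use the identity sin^2(2*t) = (1 - cos(4*t))/2.
An antiderivative is F(t) = 3*t/2 - 3*sin(4*t)/8.
Then F(3*pi/4) - F(0) = (9*pi/8) - (0) = 9*pi/8.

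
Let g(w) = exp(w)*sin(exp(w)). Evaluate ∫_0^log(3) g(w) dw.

Let u = exp(w), so du = exp(w) dw. When w = 0, u = 1; when w = log(3), u = 3.
The integral becomes ∫ sin(u) du from 1 to 3, with antiderivative -cos(u).
Back in w: F(w) = -cos(exp(w)).
Then F(log(3)) - F(0) = (-cos(3)) - (-cos(1)) = cos(1) - cos(3).

cos(1) - cos(3)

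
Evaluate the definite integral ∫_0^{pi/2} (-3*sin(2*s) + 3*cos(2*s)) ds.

-3

An antiderivative is F(s) = 3*sin(2*s)/2 + 3*cos(2*s)/2.
Then F(pi/2) - F(0) = (-3/2) - (3/2) = -3.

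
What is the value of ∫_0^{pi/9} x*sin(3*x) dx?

-pi/54 + sqrt(3)/18

Integrate by parts once (u = x, dv = sin(3*x) dx).
An antiderivative is F(x) = -x*cos(3*x)/3 + sin(3*x)/9.
Then F(pi/9) - F(0) = (-pi/54 + sqrt(3)/18) - (0) = -pi/54 + sqrt(3)/18.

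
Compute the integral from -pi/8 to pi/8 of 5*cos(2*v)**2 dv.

Use the identity cos^2(2*v) = (1 + cos(4*v))/2.
An antiderivative is F(v) = 5*v/2 + 5*sin(4*v)/8.
Then F(pi/8) - F(-pi/8) = (5/8 + 5*pi/16) - (-5*pi/16 - 5/8) = 5/4 + 5*pi/8.

5/4 + 5*pi/8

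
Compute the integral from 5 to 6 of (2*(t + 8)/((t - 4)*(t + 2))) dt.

log(49/4)

Factor the denominator: t**2 - 2*t - 8 = (t + 2)(t - 4).
Partial fractions: 2*(t + 8)/((t - 4)*(t + 2)) = -2/(t + 2) + 4/(t - 4).
An antiderivative is F(t) = 4*log(t - 4) - 2*log(t + 2).
Then F(6) - F(5) = (-log(4)) - (-log(49)) = log(49/4).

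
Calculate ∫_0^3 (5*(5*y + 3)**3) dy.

Let u = 5*y + 3, so du = 5 dy. When y = 0, u = 3; when y = 3, u = 18.
The integral becomes ∫ u**3 du from 3 to 18, with antiderivative u**4/4.
Back in y: F(y) = (5*y + 3)**4/4.
Then F(3) - F(0) = (26244) - (81/4) = 104895/4.

104895/4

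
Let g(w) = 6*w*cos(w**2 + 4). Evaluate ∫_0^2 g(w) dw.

Let u = w**2 + 4, so du = 2*w dw. When w = 0, u = 4; when w = 2, u = 8.
The integral becomes 3·∫ cos(u) du from 4 to 8, with antiderivative 3*sin(u).
Back in w: F(w) = 3*sin(w**2 + 4).
Then F(2) - F(0) = (3*sin(8)) - (3*sin(4)) = -3*sin(4) + 3*sin(8).

-3*sin(4) + 3*sin(8)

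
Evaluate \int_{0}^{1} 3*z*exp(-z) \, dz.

Integrate by parts once (u = z, dv = 3*exp(-z) dz).
An antiderivative is F(z) = (-3*z - 3)*exp(-z).
Then F(1) - F(0) = (-6*exp(-1)) - (-3) = 3 - 6*exp(-1).

3 - 6*exp(-1)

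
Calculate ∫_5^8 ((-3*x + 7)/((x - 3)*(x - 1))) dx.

Factor the denominator: x**2 - 4*x + 3 = (x - 1)(x - 3).
Partial fractions: (-3*x + 7)/((x - 3)*(x - 1)) = -2/(x - 1) - 1/(x - 3).
An antiderivative is F(x) = -log(x - 3) - 2*log(x - 1).
Then F(8) - F(5) = (-2*log(7) - log(5)) - (-log(32)) = -2*log(7) - log(5) + 5*log(2).

-2*log(7) - log(5) + 5*log(2)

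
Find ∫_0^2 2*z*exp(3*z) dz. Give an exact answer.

Integrate by parts once (u = z, dv = 2*exp(3*z) dz).
An antiderivative is F(z) = (6*z - 2)*exp(3*z)/9.
Then F(2) - F(0) = (10*exp(6)/9) - (-2/9) = 2/9 + 10*exp(6)/9.

2/9 + 10*exp(6)/9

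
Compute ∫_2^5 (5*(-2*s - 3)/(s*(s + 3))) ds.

-10*log(2)

Factor the denominator: s**2 + 3*s = (s + 3)s.
Partial fractions: 5*(-2*s - 3)/(s*(s + 3)) = -5/(s + 3) - 5/s.
An antiderivative is F(s) = -5*log(s) - 5*log(s + 3).
Then F(5) - F(2) = (-15*log(2) - 5*log(5)) - (-5*log(5) - 5*log(2)) = -10*log(2).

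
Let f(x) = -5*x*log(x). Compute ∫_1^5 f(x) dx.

30 - 125*log(5)/2

Integrate by parts once (u = ln x, dv = -5*x dx).
An antiderivative is F(x) = -5*x**2*(2*log(x) - 1)/4.
Then F(5) - F(1) = (125/4 - 125*log(5)/2) - (5/4) = 30 - 125*log(5)/2.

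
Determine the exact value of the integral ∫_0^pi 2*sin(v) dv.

4

An antiderivative is F(v) = -2*cos(v).
Then F(pi) - F(0) = (2) - (-2) = 4.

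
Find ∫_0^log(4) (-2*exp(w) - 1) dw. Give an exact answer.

-6 - log(4)

An antiderivative is F(w) = -w - 2*exp(w).
Then F(log(4)) - F(0) = (-8 - log(4)) - (-2) = -6 - log(4).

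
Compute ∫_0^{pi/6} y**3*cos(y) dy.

Integrate by parts 3 times (u = y^3, dv = cos(y) dy).
An antiderivative is F(y) = y**3*sin(y) + 3*y**2*cos(y) - 6*y*sin(y) - 6*cos(y).
Then F(pi/6) - F(0) = (-3*sqrt(3) - pi/2 + pi**3/432 + sqrt(3)*pi**2/24) - (-6) = -3*sqrt(3) - pi/2 + pi**3/432 + sqrt(3)*pi**2/24 + 6.

-3*sqrt(3) - pi/2 + pi**3/432 + sqrt(3)*pi**2/24 + 6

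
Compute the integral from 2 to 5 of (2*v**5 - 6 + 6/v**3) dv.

516963/100

By the power rule, an antiderivative is F(v) = v**6/3 - 6*v - 3/v**2.
Then F(5) - F(2) = (388366/75) - (103/12) = 516963/100.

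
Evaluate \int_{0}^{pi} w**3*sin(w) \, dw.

Integrate by parts 3 times (u = w^3, dv = sin(w) dw).
An antiderivative is F(w) = -w**3*cos(w) + 3*w**2*sin(w) + 6*w*cos(w) - 6*sin(w).
Then F(pi) - F(0) = (pi*(-6 + pi**2)) - (0) = pi*(-6 + pi**2).

pi*(-6 + pi**2)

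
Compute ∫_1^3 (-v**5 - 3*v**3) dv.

By the power rule, an antiderivative is F(v) = -v**6/6 - 3*v**4/4.
Then F(3) - F(1) = (-729/4) - (-11/12) = -544/3.

-544/3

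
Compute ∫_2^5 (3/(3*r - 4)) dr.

An antiderivative is F(r) = log(3*r - 4).
Then F(5) - F(2) = (log(11)) - (log(2)) = log(11/2).

log(11/2)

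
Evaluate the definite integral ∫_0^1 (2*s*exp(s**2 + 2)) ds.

Let u = s**2 + 2, so du = 2*s ds. When s = 0, u = 2; when s = 1, u = 3.
The integral becomes ∫ exp(u) du from 2 to 3, with antiderivative exp(u).
Back in s: F(s) = exp(s**2 + 2).
Then F(1) - F(0) = (exp(3)) - (exp(2)) = -exp(2) + exp(3).

-exp(2) + exp(3)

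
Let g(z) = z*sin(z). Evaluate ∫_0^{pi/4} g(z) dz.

Integrate by parts once (u = z, dv = sin(z) dz).
An antiderivative is F(z) = -z*cos(z) + sin(z).
Then F(pi/4) - F(0) = (sqrt(2)*(4 - pi)/8) - (0) = sqrt(2)*(4 - pi)/8.

sqrt(2)*(4 - pi)/8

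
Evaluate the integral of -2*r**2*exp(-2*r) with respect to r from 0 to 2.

Integrate by parts twice (u = r^2, dv = -2*exp(-2*r) dr).
An antiderivative is F(r) = (2*r**2 + 2*r + 1)*exp(-2*r)/2.
Then F(2) - F(0) = (13*exp(-4)/2) - (1/2) = (13 - exp(4))*exp(-4)/2.

(13 - exp(4))*exp(-4)/2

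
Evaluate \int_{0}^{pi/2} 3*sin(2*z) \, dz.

An antiderivative is F(z) = -3*cos(2*z)/2.
Then F(pi/2) - F(0) = (3/2) - (-3/2) = 3.

3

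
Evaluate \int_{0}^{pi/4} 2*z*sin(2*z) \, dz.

1/2

Integrate by parts once (u = z, dv = 2*sin(2*z) dz).
An antiderivative is F(z) = -z*cos(2*z) + sin(2*z)/2.
Then F(pi/4) - F(0) = (1/2) - (0) = 1/2.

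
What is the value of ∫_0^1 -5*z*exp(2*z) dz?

-5*exp(2)/4 - 5/4

Integrate by parts once (u = z, dv = -5*exp(2*z) dz).
An antiderivative is F(z) = (-10*z + 5)*exp(2*z)/4.
Then F(1) - F(0) = (-5*exp(2)/4) - (5/4) = -5*exp(2)/4 - 5/4.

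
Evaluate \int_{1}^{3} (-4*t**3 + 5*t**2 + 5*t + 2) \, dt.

By the power rule, an antiderivative is F(t) = -t**4 + 5*t**3/3 + 5*t**2/2 + 2*t.
Then F(3) - F(1) = (-15/2) - (31/6) = -38/3.

-38/3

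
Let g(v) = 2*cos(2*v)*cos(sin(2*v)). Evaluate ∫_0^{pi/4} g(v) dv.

Let u = sin(2*v), so du = 2*cos(2*v) dv. When v = 0, u = 0; when v = pi/4, u = 1.
The integral becomes ∫ cos(u) du from 0 to 1, with antiderivative sin(u).
Back in v: F(v) = sin(sin(2*v)).
Then F(pi/4) - F(0) = (sin(1)) - (0) = sin(1).

sin(1)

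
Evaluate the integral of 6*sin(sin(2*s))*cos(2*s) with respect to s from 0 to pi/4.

3 - 3*cos(1)

Let u = sin(2*s), so du = 2*cos(2*s) ds. When s = 0, u = 0; when s = pi/4, u = 1.
The integral becomes 3·∫ sin(u) du from 0 to 1, with antiderivative -3*cos(u).
Back in s: F(s) = -3*cos(sin(2*s)).
Then F(pi/4) - F(0) = (-3*cos(1)) - (-3) = 3 - 3*cos(1).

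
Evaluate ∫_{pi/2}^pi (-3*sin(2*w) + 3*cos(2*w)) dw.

An antiderivative is F(w) = 3*sin(2*w)/2 + 3*cos(2*w)/2.
Then F(pi) - F(pi/2) = (3/2) - (-3/2) = 3.

3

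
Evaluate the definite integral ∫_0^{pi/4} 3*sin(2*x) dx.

3/2

An antiderivative is F(x) = -3*cos(2*x)/2.
Then F(pi/4) - F(0) = (0) - (-3/2) = 3/2.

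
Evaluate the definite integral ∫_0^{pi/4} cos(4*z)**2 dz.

Use the identity cos^2(4*z) = (1 + cos(8*z))/2.
An antiderivative is F(z) = z/2 + sin(8*z)/16.
Then F(pi/4) - F(0) = (pi/8) - (0) = pi/8.

pi/8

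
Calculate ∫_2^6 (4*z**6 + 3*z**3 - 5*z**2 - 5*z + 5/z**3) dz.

By the power rule, an antiderivative is F(z) = 4*z**7/7 + 3*z**4/4 - 5*z**3/3 - 5*z**2/2 - 5/(2*z**2).
Then F(6) - F(2) = (80884621/504) - (10279/168) = 10106723/63.

10106723/63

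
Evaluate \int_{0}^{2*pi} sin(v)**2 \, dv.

pi

Use the identity sin^2(v) = (1 - cos(2*v))/2.
An antiderivative is F(v) = v/2 - sin(2*v)/4.
Then F(2*pi) - F(0) = (pi) - (0) = pi.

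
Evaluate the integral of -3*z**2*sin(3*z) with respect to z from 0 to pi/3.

Integrate by parts twice (u = z^2, dv = -3*sin(3*z) dz).
An antiderivative is F(z) = z**2*cos(3*z) - 2*z*sin(3*z)/3 - 2*cos(3*z)/9.
Then F(pi/3) - F(0) = (2/9 - pi**2/9) - (-2/9) = 4/9 - pi**2/9.

4/9 - pi**2/9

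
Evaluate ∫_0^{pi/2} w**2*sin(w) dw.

Integrate by parts twice (u = w^2, dv = sin(w) dw).
An antiderivative is F(w) = -w**2*cos(w) + 2*w*sin(w) + 2*cos(w).
Then F(pi/2) - F(0) = (pi) - (2) = -2 + pi.

-2 + pi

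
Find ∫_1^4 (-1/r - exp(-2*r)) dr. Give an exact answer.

An antiderivative is F(r) = -log(r) + exp(-2*r)/2.
Then F(4) - F(1) = (-2*log(2) + exp(-8)/2) - (exp(-2)/2) = (-4*exp(8)*log(2) - exp(6) + 1)*exp(-8)/2.

(-4*exp(8)*log(2) - exp(6) + 1)*exp(-8)/2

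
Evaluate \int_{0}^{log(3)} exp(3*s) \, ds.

26/3

Let u = exp(s), so du = exp(s) ds. When s = 0, u = 1; when s = log(3), u = 3.
The integral becomes ∫ u**2 du from 1 to 3, with antiderivative u**3/3.
Back in s: F(s) = exp(3*s)/3.
Then F(log(3)) - F(0) = (9) - (1/3) = 26/3.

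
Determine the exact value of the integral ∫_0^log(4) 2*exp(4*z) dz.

Let u = exp(z), so du = exp(z) dz. When z = 0, u = 1; when z = log(4), u = 4.
The integral becomes 2·∫ u**3 du from 1 to 4, with antiderivative u**4/2.
Back in z: F(z) = exp(4*z)/2.
Then F(log(4)) - F(0) = (128) - (1/2) = 255/2.

255/2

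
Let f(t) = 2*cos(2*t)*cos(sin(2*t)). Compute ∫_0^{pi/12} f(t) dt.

Let u = sin(2*t), so du = 2*cos(2*t) dt. When t = 0, u = 0; when t = pi/12, u = 1/2.
The integral becomes ∫ cos(u) du from 0 to 1/2, with antiderivative sin(u).
Back in t: F(t) = sin(sin(2*t)).
Then F(pi/12) - F(0) = (sin(1/2)) - (0) = sin(1/2).

sin(1/2)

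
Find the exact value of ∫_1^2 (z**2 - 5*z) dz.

By the power rule, an antiderivative is F(z) = z**3/3 - 5*z**2/2.
Then F(2) - F(1) = (-22/3) - (-13/6) = -31/6.

-31/6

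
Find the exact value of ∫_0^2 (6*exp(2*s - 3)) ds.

-(3 - 3*exp(4))*exp(-3)

Let u = 2*s - 3, so du = 2 ds. When s = 0, u = -3; when s = 2, u = 1.
The integral becomes 3·∫ exp(u) du from -3 to 1, with antiderivative 3*exp(u).
Back in s: F(s) = 3*exp(2*s - 3).
Then F(2) - F(0) = (3*exp(1)) - (3*exp(-3)) = -(3 - 3*exp(4))*exp(-3).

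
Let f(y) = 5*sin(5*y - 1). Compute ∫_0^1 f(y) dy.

cos(1) - cos(4)

Let u = 5*y - 1, so du = 5 dy. When y = 0, u = -1; when y = 1, u = 4.
The integral becomes ∫ sin(u) du from -1 to 4, with antiderivative -cos(u).
Back in y: F(y) = -cos(5*y - 1).
Then F(1) - F(0) = (-cos(4)) - (-cos(1)) = cos(1) - cos(4).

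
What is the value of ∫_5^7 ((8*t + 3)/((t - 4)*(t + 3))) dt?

Factor the denominator: t**2 - t - 12 = (t + 3)(t - 4).
Partial fractions: (8*t + 3)/((t - 4)*(t + 3)) = 3/(t + 3) + 5/(t - 4).
An antiderivative is F(t) = 5*log(t - 4) + 3*log(t + 3).
Then F(7) - F(5) = (3*log(2) + 3*log(5) + 5*log(3)) - (9*log(2)) = -6*log(2) + 3*log(5) + 5*log(3).

-6*log(2) + 3*log(5) + 5*log(3)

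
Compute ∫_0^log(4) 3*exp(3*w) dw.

63

Let u = exp(w), so du = exp(w) dw. When w = 0, u = 1; when w = log(4), u = 4.
The integral becomes 3·∫ u**2 du from 1 to 4, with antiderivative u**3.
Back in w: F(w) = exp(3*w).
Then F(log(4)) - F(0) = (64) - (1) = 63.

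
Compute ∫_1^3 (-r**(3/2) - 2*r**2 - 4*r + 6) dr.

By the power rule, an antiderivative is F(r) = -2*r**(5/2)/5 - 2*r**3/3 - 2*r**2 + 6*r.
Then F(3) - F(1) = (-18 - 18*sqrt(3)/5) - (44/15) = -314/15 - 18*sqrt(3)/5.

-314/15 - 18*sqrt(3)/5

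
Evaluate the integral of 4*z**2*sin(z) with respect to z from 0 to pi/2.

Integrate by parts twice (u = z^2, dv = 4*sin(z) dz).
An antiderivative is F(z) = -4*z**2*cos(z) + 8*z*sin(z) + 8*cos(z).
Then F(pi/2) - F(0) = (4*pi) - (8) = -8 + 4*pi.

-8 + 4*pi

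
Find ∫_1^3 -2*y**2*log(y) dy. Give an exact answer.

52/9 - 18*log(3)

Integrate by parts once (u = ln y, dv = -2*y**2 dy).
An antiderivative is F(y) = -2*y**3*(3*log(y) - 1)/9.
Then F(3) - F(1) = (6 - 18*log(3)) - (2/9) = 52/9 - 18*log(3).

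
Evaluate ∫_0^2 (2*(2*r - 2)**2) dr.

Let u = 2*r - 2, so du = 2 dr. When r = 0, u = -2; when r = 2, u = 2.
The integral becomes ∫ u**2 du from -2 to 2, with antiderivative u**3/3.
Back in r: F(r) = (2*r - 2)**3/3.
Then F(2) - F(0) = (8/3) - (-8/3) = 16/3.

16/3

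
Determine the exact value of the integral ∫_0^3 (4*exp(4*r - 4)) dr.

-(1 - exp(12))*exp(-4)

Let u = 4*r - 4, so du = 4 dr. When r = 0, u = -4; when r = 3, u = 8.
The integral becomes ∫ exp(u) du from -4 to 8, with antiderivative exp(u).
Back in r: F(r) = exp(4*r - 4).
Then F(3) - F(0) = (exp(8)) - (exp(-4)) = -(1 - exp(12))*exp(-4).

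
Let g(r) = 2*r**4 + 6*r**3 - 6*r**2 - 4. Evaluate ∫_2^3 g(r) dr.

1399/10

By the power rule, an antiderivative is F(r) = 2*r**5/5 + 3*r**4/2 - 2*r**3 - 4*r.
Then F(3) - F(2) = (1527/10) - (64/5) = 1399/10.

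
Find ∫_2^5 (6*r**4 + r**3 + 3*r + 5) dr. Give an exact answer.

78207/20

By the power rule, an antiderivative is F(r) = 6*r**5/5 + r**4/4 + 3*r**2/2 + 5*r.
Then F(5) - F(2) = (15875/4) - (292/5) = 78207/20.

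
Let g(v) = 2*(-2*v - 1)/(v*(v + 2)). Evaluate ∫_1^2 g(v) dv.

Factor the denominator: v**2 + 2*v = (v + 2)v.
Partial fractions: 2*(-2*v - 1)/(v*(v + 2)) = -3/(v + 2) - 1/v.
An antiderivative is F(v) = -log(v) - 3*log(v + 2).
Then F(2) - F(1) = (-7*log(2)) - (-log(27)) = -7*log(2) + 3*log(3).

-7*log(2) + 3*log(3)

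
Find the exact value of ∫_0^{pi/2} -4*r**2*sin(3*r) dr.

Integrate by parts twice (u = r^2, dv = -4*sin(3*r) dr).
An antiderivative is F(r) = 4*r**2*cos(3*r)/3 - 8*r*sin(3*r)/9 - 8*cos(3*r)/27.
Then F(pi/2) - F(0) = (4*pi/9) - (-8/27) = 8/27 + 4*pi/9.

8/27 + 4*pi/9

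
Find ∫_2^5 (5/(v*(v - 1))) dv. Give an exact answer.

-5*log(5) + 15*log(2)

Factor the denominator: v**2 - v = v(v - 1).
Partial fractions: 5/(v*(v - 1)) = -5/v + 5/(v - 1).
An antiderivative is F(v) = -5*log(v) + 5*log(v - 1).
Then F(5) - F(2) = (-5*log(5) + 10*log(2)) - (-log(32)) = -5*log(5) + 15*log(2).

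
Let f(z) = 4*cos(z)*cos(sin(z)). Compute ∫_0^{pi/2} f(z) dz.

4*sin(1)

Let u = sin(z), so du = cos(z) dz. When z = 0, u = 0; when z = pi/2, u = 1.
The integral becomes 4·∫ cos(u) du from 0 to 1, with antiderivative 4*sin(u).
Back in z: F(z) = 4*sin(sin(z)).
Then F(pi/2) - F(0) = (4*sin(1)) - (0) = 4*sin(1).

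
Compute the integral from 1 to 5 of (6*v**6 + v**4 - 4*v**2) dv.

By the power rule, an antiderivative is F(v) = 6*v**7/7 + v**5/5 - 4*v**3/3.
Then F(5) - F(1) = (1415875/21) - (-29/105) = 7079404/105.

7079404/105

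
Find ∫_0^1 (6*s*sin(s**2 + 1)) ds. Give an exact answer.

-3*cos(2) + 3*cos(1)

Let u = s**2 + 1, so du = 2*s ds. When s = 0, u = 1; when s = 1, u = 2.
The integral becomes 3·∫ sin(u) du from 1 to 2, with antiderivative -3*cos(u).
Back in s: F(s) = -3*cos(s**2 + 1).
Then F(1) - F(0) = (-3*cos(2)) - (-3*cos(1)) = -3*cos(2) + 3*cos(1).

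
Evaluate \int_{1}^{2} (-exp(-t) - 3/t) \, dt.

-3*log(2) - exp(-1) + exp(-2)

An antiderivative is F(t) = -3*log(t) + exp(-t).
Then F(2) - F(1) = (-3*log(2) + exp(-2)) - (exp(-1)) = -3*log(2) - exp(-1) + exp(-2).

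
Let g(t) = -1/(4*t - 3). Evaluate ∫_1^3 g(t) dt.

-log(3)/2

An antiderivative is F(t) = -log(4*t - 3)/4.
Then F(3) - F(1) = (-log(3)/2) - (0) = -log(3)/2.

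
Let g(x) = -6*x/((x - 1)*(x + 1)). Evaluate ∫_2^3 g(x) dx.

-9*log(2) + 3*log(3)

Factor the denominator: x**2 - 1 = (x + 1)(x - 1).
Partial fractions: -6*x/((x - 1)*(x + 1)) = -3/(x + 1) - 3/(x - 1).
An antiderivative is F(x) = -3*log(x - 1) - 3*log(x + 1).
Then F(3) - F(2) = (-9*log(2)) - (-log(27)) = -9*log(2) + 3*log(3).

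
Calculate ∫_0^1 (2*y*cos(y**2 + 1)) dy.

Let u = y**2 + 1, so du = 2*y dy. When y = 0, u = 1; when y = 1, u = 2.
The integral becomes ∫ cos(u) du from 1 to 2, with antiderivative sin(u).
Back in y: F(y) = sin(y**2 + 1).
Then F(1) - F(0) = (sin(2)) - (sin(1)) = -sin(1) + sin(2).

-sin(1) + sin(2)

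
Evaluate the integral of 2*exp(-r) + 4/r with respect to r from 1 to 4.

An antiderivative is F(r) = 4*log(r) - 2*exp(-r).
Then F(4) - F(1) = (-2*exp(-4) + 8*log(2)) - (-2*exp(-1)) = -2*exp(-4) + 2*exp(-1) + 8*log(2).

-2*exp(-4) + 2*exp(-1) + 8*log(2)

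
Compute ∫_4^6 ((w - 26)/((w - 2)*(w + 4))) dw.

-14*log(2) + 5*log(5)

Factor the denominator: w**2 + 2*w - 8 = (w + 4)(w - 2).
Partial fractions: (w - 26)/((w - 2)*(w + 4)) = 5/(w + 4) - 4/(w - 2).
An antiderivative is F(w) = -4*log(w - 2) + 5*log(w + 4).
Then F(6) - F(4) = (-3*log(2) + 5*log(5)) - (11*log(2)) = -14*log(2) + 5*log(5).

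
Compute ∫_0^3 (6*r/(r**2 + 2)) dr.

Let u = r**2 + 2, so du = 2*r dr. When r = 0, u = 2; when r = 3, u = 11.
The integral becomes 3·∫ 1/u du from 2 to 11, with antiderivative 3*log(u).
Back in r: F(r) = 3*log(r**2 + 2).
Then F(3) - F(0) = (3*log(11)) - (log(8)) = -3*log(2) + 3*log(11).

-3*log(2) + 3*log(11)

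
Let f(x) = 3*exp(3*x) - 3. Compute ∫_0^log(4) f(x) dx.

An antiderivative is F(x) = exp(3*x) - 3*x.
Then F(log(4)) - F(0) = (64 - log(64)) - (1) = 63 - log(64).

63 - log(64)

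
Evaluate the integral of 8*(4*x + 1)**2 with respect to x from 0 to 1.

Let u = 4*x + 1, so du = 4 dx. When x = 0, u = 1; when x = 1, u = 5.
The integral becomes 2·∫ u**2 du from 1 to 5, with antiderivative 2*u**3/3.
Back in x: F(x) = 2*(4*x + 1)**3/3.
Then F(1) - F(0) = (250/3) - (2/3) = 248/3.

248/3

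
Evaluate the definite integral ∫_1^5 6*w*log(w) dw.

Integrate by parts once (u = ln w, dv = 6*w dw).
An antiderivative is F(w) = 3*w**2*(2*log(w) - 1)/2.
Then F(5) - F(1) = (-75/2 + 75*log(5)) - (-3/2) = -36 + 75*log(5).

-36 + 75*log(5)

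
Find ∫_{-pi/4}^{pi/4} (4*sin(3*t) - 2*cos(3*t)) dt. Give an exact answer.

-2*sqrt(2)/3

An antiderivative is F(t) = -2*sin(3*t)/3 - 4*cos(3*t)/3.
Then F(pi/4) - F(-pi/4) = (sqrt(2)/3) - (sqrt(2)) = -2*sqrt(2)/3.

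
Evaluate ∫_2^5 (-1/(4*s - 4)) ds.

An antiderivative is F(s) = -log(4*s - 4)/4.
Then F(5) - F(2) = (-log(2)) - (-log(2)/2) = -log(2)/2.

-log(2)/2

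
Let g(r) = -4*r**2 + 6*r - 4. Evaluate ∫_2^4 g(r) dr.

By the power rule, an antiderivative is F(r) = -4*r**3/3 + 3*r**2 - 4*r.
Then F(4) - F(2) = (-160/3) - (-20/3) = -140/3.

-140/3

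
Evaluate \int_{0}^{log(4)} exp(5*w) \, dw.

1023/5

Let u = exp(w), so du = exp(w) dw. When w = 0, u = 1; when w = log(4), u = 4.
The integral becomes ∫ u**4 du from 1 to 4, with antiderivative u**5/5.
Back in w: F(w) = exp(5*w)/5.
Then F(log(4)) - F(0) = (1024/5) - (1/5) = 1023/5.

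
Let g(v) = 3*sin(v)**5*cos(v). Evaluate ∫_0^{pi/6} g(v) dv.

1/128

Let u = sin(v), so du = cos(v) dv. When v = 0, u = 0; when v = pi/6, u = 1/2.
The integral becomes 3·∫ u**5 du from 0 to 1/2, with antiderivative u**6/2.
Back in v: F(v) = sin(v)**6/2.
Then F(pi/6) - F(0) = (1/128) - (0) = 1/128.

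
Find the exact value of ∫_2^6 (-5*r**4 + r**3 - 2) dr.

-7432

By the power rule, an antiderivative is F(r) = -r**5 + r**4/4 - 2*r.
Then F(6) - F(2) = (-7464) - (-32) = -7432.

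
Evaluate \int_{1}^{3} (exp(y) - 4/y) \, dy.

-log(81) - exp(1) + exp(3)

An antiderivative is F(y) = exp(y) - 4*log(y).
Then F(3) - F(1) = (-log(81) + exp(3)) - (exp(1)) = -log(81) - exp(1) + exp(3).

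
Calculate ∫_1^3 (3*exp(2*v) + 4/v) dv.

-3*exp(2)/2 + log(81) + 3*exp(6)/2

An antiderivative is F(v) = 3*exp(2*v)/2 + 4*log(v).
Then F(3) - F(1) = (log(81) + 3*exp(6)/2) - (3*exp(2)/2) = -3*exp(2)/2 + log(81) + 3*exp(6)/2.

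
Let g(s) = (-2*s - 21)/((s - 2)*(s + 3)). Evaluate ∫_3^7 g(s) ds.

Factor the denominator: s**2 + s - 6 = (s + 3)(s - 2).
Partial fractions: (-2*s - 21)/((s - 2)*(s + 3)) = 3/(s + 3) - 5/(s - 2).
An antiderivative is F(s) = -5*log(s - 2) + 3*log(s + 3).
Then F(7) - F(3) = (log(8/25)) - (3*log(2) + 3*log(3)) = -3*log(3) - 2*log(5).

-3*log(3) - 2*log(5)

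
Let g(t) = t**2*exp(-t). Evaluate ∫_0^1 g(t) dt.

2 - 5*exp(-1)

Integrate by parts twice (u = t^2, dv = exp(-t) dt).
An antiderivative is F(t) = (-t**2 - 2*t - 2)*exp(-t).
Then F(1) - F(0) = (-5*exp(-1)) - (-2) = 2 - 5*exp(-1).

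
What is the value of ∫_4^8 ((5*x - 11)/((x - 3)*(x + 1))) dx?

Factor the denominator: x**2 - 2*x - 3 = (x + 1)(x - 3).
Partial fractions: (5*x - 11)/((x - 3)*(x + 1)) = 4/(x + 1) + 1/(x - 3).
An antiderivative is F(x) = log(x - 3) + 4*log(x + 1).
Then F(8) - F(4) = (log(5) + 8*log(3)) - (4*log(5)) = -3*log(5) + 8*log(3).

-3*log(5) + 8*log(3)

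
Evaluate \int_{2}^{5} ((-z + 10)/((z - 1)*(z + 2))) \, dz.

Factor the denominator: z**2 + z - 2 = (z + 2)(z - 1).
Partial fractions: (-z + 10)/((z - 1)*(z + 2)) = -4/(z + 2) + 3/(z - 1).
An antiderivative is F(z) = 3*log(z - 1) - 4*log(z + 2).
Then F(5) - F(2) = (-4*log(7) + 6*log(2)) - (-8*log(2)) = -4*log(7) + 14*log(2).

-4*log(7) + 14*log(2)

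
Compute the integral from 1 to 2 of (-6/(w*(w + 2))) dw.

log(8/27)

Factor the denominator: w**2 + 2*w = (w + 2)w.
Partial fractions: -6/(w*(w + 2)) = 3/(w + 2) - 3/w.
An antiderivative is F(w) = -3*log(w) + 3*log(w + 2).
Then F(2) - F(1) = (log(8)) - (log(27)) = log(8/27).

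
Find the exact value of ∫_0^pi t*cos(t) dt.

-2

Integrate by parts once (u = t, dv = cos(t) dt).
An antiderivative is F(t) = t*sin(t) + cos(t).
Then F(pi) - F(0) = (-1) - (1) = -2.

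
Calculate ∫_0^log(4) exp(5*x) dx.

1023/5

Let u = exp(x), so du = exp(x) dx. When x = 0, u = 1; when x = log(4), u = 4.
The integral becomes ∫ u**4 du from 1 to 4, with antiderivative u**5/5.
Back in x: F(x) = exp(5*x)/5.
Then F(log(4)) - F(0) = (1024/5) - (1/5) = 1023/5.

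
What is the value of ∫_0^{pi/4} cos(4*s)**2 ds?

pi/8

Use the identity cos^2(4*s) = (1 + cos(8*s))/2.
An antiderivative is F(s) = s/2 + sin(8*s)/16.
Then F(pi/4) - F(0) = (pi/8) - (0) = pi/8.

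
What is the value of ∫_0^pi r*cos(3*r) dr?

Integrate by parts once (u = r, dv = cos(3*r) dr).
An antiderivative is F(r) = r*sin(3*r)/3 + cos(3*r)/9.
Then F(pi) - F(0) = (-1/9) - (1/9) = -2/9.

-2/9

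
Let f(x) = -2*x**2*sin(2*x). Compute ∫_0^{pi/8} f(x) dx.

-sqrt(2)/4 - sqrt(2)*pi/16 + sqrt(2)*pi**2/128 + 1/2

Integrate by parts twice (u = x^2, dv = -2*sin(2*x) dx).
An antiderivative is F(x) = x**2*cos(2*x) - x*sin(2*x) - cos(2*x)/2.
Then F(pi/8) - F(0) = (sqrt(2)*(-32 - 8*pi + pi**2)/128) - (-1/2) = -sqrt(2)/4 - sqrt(2)*pi/16 + sqrt(2)*pi**2/128 + 1/2.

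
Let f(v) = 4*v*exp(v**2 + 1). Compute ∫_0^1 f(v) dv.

2*E*(-1 + E)

Let u = v**2 + 1, so du = 2*v dv. When v = 0, u = 1; when v = 1, u = 2.
The integral becomes 2·∫ exp(u) du from 1 to 2, with antiderivative 2*exp(u).
Back in v: F(v) = 2*exp(v**2 + 1).
Then F(1) - F(0) = (2*exp(2)) - (2*exp(1)) = 2*exp(1)*(-1 + exp(1)).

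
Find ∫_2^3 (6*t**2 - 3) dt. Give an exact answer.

35

By the power rule, an antiderivative is F(t) = 2*t**3 - 3*t.
Then F(3) - F(2) = (45) - (10) = 35.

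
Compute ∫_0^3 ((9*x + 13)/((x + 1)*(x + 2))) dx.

Factor the denominator: x**2 + 3*x + 2 = (x + 2)(x + 1).
Partial fractions: (9*x + 13)/((x + 1)*(x + 2)) = 5/(x + 2) + 4/(x + 1).
An antiderivative is F(x) = 4*log(x + 1) + 5*log(x + 2).
Then F(3) - F(0) = (8*log(2) + 5*log(5)) - (log(32)) = 3*log(2) + 5*log(5).

3*log(2) + 5*log(5)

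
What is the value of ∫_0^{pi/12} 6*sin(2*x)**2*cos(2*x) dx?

Let u = sin(2*x), so du = 2*cos(2*x) dx. When x = 0, u = 0; when x = pi/12, u = 1/2.
The integral becomes 3·∫ u**2 du from 0 to 1/2, with antiderivative u**3.
Back in x: F(x) = sin(2*x)**3.
Then F(pi/12) - F(0) = (1/8) - (0) = 1/8.

1/8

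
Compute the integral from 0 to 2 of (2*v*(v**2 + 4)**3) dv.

960

Let u = v**2 + 4, so du = 2*v dv. When v = 0, u = 4; when v = 2, u = 8.
The integral becomes ∫ u**3 du from 4 to 8, with antiderivative u**4/4.
Back in v: F(v) = (v**2 + 4)**4/4.
Then F(2) - F(0) = (1024) - (64) = 960.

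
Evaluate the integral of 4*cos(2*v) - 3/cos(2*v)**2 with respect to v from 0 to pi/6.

An antiderivative is F(v) = 2*sin(2*v) - 3*tan(2*v)/2.
Then F(pi/6) - F(0) = (-sqrt(3)/2) - (0) = -sqrt(3)/2.

-sqrt(3)/2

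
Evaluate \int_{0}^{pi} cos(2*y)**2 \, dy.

pi/2

Use the identity cos^2(2*y) = (1 + cos(4*y))/2.
An antiderivative is F(y) = y/2 + sin(4*y)/8.
Then F(pi) - F(0) = (pi/2) - (0) = pi/2.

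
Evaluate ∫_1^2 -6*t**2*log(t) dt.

14/3 - 16*log(2)

Integrate by parts once (u = ln t, dv = -6*t**2 dt).
An antiderivative is F(t) = -2*t**3*(3*log(t) - 1)/3.
Then F(2) - F(1) = (16/3 - 16*log(2)) - (2/3) = 14/3 - 16*log(2).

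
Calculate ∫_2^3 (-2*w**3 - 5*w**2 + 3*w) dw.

-170/3

By the power rule, an antiderivative is F(w) = -w**4/2 - 5*w**3/3 + 3*w**2/2.
Then F(3) - F(2) = (-72) - (-46/3) = -170/3.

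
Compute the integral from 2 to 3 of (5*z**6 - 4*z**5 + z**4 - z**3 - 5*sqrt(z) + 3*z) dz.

-10*sqrt(3) + 20*sqrt(2)/3 + 445549/420

By the power rule, an antiderivative is F(z) = 5*z**7/7 - 2*z**6/3 + z**5/5 - z**4/4 - 10*z**(3/2)/3 + 3*z**2/2.
Then F(3) - F(2) = (156519/140 - 10*sqrt(3)) - (6002/105 - 20*sqrt(2)/3) = -10*sqrt(3) + 20*sqrt(2)/3 + 445549/420.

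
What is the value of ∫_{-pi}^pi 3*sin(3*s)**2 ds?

3*pi

Use the identity sin^2(3*s) = (1 - cos(6*s))/2.
An antiderivative is F(s) = 3*s/2 - sin(6*s)/4.
Then F(pi) - F(-pi) = (3*pi/2) - (-3*pi/2) = 3*pi.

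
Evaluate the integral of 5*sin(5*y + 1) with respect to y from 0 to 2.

-cos(11) + cos(1)

Let u = 5*y + 1, so du = 5 dy. When y = 0, u = 1; when y = 2, u = 11.
The integral becomes ∫ sin(u) du from 1 to 11, with antiderivative -cos(u).
Back in y: F(y) = -cos(5*y + 1).
Then F(2) - F(0) = (-cos(11)) - (-cos(1)) = -cos(11) + cos(1).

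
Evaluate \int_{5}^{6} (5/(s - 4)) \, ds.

log(32)

An antiderivative is F(s) = 5*log(s - 4).
Then F(6) - F(5) = (log(32)) - (0) = log(32).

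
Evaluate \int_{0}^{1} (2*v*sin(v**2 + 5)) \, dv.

Let u = v**2 + 5, so du = 2*v dv. When v = 0, u = 5; when v = 1, u = 6.
The integral becomes ∫ sin(u) du from 5 to 6, with antiderivative -cos(u).
Back in v: F(v) = -cos(v**2 + 5).
Then F(1) - F(0) = (-cos(6)) - (-cos(5)) = -cos(6) + cos(5).

-cos(6) + cos(5)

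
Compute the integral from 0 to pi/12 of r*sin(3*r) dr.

sqrt(2)*(4 - pi)/72

Integrate by parts once (u = r, dv = sin(3*r) dr).
An antiderivative is F(r) = -r*cos(3*r)/3 + sin(3*r)/9.
Then F(pi/12) - F(0) = (sqrt(2)*(4 - pi)/72) - (0) = sqrt(2)*(4 - pi)/72.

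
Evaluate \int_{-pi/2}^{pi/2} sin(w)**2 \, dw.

pi/2

Use the identity sin^2(w) = (1 - cos(2*w))/2.
An antiderivative is F(w) = w/2 - sin(2*w)/4.
Then F(pi/2) - F(-pi/2) = (pi/4) - (-pi/4) = pi/2.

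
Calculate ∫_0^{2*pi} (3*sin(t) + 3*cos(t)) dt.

0

An antiderivative is F(t) = 3*sin(t) - 3*cos(t).
Then F(2*pi) - F(0) = (-3) - (-3) = 0.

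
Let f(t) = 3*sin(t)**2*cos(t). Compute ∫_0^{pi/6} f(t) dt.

Let u = sin(t), so du = cos(t) dt. When t = 0, u = 0; when t = pi/6, u = 1/2.
The integral becomes 3·∫ u**2 du from 0 to 1/2, with antiderivative u**3.
Back in t: F(t) = sin(t)**3.
Then F(pi/6) - F(0) = (1/8) - (0) = 1/8.

1/8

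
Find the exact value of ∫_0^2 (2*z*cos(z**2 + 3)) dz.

Let u = z**2 + 3, so du = 2*z dz. When z = 0, u = 3; when z = 2, u = 7.
The integral becomes ∫ cos(u) du from 3 to 7, with antiderivative sin(u).
Back in z: F(z) = sin(z**2 + 3).
Then F(2) - F(0) = (sin(7)) - (sin(3)) = -sin(3) + sin(7).

-sin(3) + sin(7)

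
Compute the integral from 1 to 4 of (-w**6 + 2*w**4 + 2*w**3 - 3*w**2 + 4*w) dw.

-128571/70

By the power rule, an antiderivative is F(w) = -w**7/7 + 2*w**5/5 + w**4/2 - w**3 + 2*w**2.
Then F(4) - F(1) = (-64224/35) - (123/70) = -128571/70.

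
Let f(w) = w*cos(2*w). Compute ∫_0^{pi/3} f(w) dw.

-3/8 + sqrt(3)*pi/12

Integrate by parts once (u = w, dv = cos(2*w) dw).
An antiderivative is F(w) = w*sin(2*w)/2 + cos(2*w)/4.
Then F(pi/3) - F(0) = (-1/8 + sqrt(3)*pi/12) - (1/4) = -3/8 + sqrt(3)*pi/12.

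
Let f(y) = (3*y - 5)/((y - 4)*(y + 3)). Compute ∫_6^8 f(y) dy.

Factor the denominator: y**2 - y - 12 = (y + 3)(y - 4).
Partial fractions: (3*y - 5)/((y - 4)*(y + 3)) = 2/(y + 3) + 1/(y - 4).
An antiderivative is F(y) = log(y - 4) + 2*log(y + 3).
Then F(8) - F(6) = (2*log(2) + 2*log(11)) - (log(2) + 4*log(3)) = -4*log(3) + log(2) + 2*log(11).

-4*log(3) + log(2) + 2*log(11)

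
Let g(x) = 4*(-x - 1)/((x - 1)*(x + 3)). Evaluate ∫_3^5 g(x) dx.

Factor the denominator: x**2 + 2*x - 3 = (x + 3)(x - 1).
Partial fractions: 4*(-x - 1)/((x - 1)*(x + 3)) = -2/(x + 3) - 2/(x - 1).
An antiderivative is F(x) = -2*log(x - 1) - 2*log(x + 3).
Then F(5) - F(3) = (-10*log(2)) - (-4*log(2) - 2*log(3)) = log(9/64).

log(9/64)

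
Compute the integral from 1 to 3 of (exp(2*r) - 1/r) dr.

An antiderivative is F(r) = exp(2*r)/2 - log(r).
Then F(3) - F(1) = (-log(3) + exp(6)/2) - (exp(2)/2) = -exp(2)/2 - log(3) + exp(6)/2.

-exp(2)/2 - log(3) + exp(6)/2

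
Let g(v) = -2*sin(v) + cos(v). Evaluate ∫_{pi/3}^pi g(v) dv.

-3 - sqrt(3)/2

An antiderivative is F(v) = sin(v) + 2*cos(v).
Then F(pi) - F(pi/3) = (-2) - (sqrt(3)/2 + 1) = -3 - sqrt(3)/2.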